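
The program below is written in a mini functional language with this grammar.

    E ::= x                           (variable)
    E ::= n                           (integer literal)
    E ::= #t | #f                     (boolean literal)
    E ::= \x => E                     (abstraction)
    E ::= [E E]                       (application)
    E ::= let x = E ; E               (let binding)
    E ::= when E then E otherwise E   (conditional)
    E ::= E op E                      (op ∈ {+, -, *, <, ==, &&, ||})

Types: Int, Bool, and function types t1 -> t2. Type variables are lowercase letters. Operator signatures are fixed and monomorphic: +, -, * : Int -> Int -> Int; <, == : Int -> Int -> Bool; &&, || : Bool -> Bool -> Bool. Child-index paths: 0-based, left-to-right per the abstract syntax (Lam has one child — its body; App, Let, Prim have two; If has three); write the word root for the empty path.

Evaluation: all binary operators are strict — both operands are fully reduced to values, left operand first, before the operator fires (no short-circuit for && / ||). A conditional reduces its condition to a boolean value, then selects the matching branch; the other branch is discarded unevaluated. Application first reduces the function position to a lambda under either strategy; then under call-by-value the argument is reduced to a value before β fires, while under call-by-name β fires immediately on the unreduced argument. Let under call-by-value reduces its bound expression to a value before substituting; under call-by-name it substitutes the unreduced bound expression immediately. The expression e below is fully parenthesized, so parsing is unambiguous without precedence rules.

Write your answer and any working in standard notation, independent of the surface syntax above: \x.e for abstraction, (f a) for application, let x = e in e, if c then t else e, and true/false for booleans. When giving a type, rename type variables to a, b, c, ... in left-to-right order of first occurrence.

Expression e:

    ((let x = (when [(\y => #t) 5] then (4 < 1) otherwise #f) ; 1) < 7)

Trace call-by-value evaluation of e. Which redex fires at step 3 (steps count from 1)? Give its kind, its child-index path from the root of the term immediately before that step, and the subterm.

Trace:
step 0: ((let x = (if ((\y.true) 5) then (4 < 1) else false) in 1) < 7)
step 1: [beta@0.0.0] ((let x = (if true then (4 < 1) else false) in 1) < 7)
step 2: [if@0.0] ((let x = (4 < 1) in 1) < 7)
step 3: [delta@0.0] ((let x = false in 1) < 7)

Answer: delta at 0.0 : (4 < 1)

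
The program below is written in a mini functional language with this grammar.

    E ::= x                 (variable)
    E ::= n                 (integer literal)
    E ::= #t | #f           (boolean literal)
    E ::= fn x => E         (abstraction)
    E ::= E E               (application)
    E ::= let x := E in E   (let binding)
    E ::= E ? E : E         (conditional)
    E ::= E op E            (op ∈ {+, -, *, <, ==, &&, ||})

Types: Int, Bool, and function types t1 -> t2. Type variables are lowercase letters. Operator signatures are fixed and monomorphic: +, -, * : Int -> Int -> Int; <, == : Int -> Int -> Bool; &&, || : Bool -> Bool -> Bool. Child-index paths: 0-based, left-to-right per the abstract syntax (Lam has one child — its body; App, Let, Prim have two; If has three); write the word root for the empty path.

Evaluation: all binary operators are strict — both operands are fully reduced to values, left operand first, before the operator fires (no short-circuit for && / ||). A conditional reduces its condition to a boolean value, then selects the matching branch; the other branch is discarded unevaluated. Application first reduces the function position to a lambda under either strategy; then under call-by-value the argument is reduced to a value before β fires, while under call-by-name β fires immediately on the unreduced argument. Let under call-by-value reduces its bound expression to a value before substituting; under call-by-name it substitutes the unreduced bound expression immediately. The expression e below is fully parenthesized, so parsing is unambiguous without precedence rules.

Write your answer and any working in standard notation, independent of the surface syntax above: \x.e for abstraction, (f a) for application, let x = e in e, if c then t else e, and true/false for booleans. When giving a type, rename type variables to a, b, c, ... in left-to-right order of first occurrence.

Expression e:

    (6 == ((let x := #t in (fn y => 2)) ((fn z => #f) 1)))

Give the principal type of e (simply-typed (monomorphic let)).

Derivation:
  unify Int ~ Int
let x : Bool
\y._ : a -> Int
\z._ : b -> Bool
  unify b -> Bool ~ Int -> c
  unify b ~ Int
  unify Bool ~ c
_ _ : Bool
  unify a -> Int ~ Bool -> d
  unify a ~ Bool
  unify Int ~ d
_ _ : Int
  unify Int ~ Int

Answer: Bool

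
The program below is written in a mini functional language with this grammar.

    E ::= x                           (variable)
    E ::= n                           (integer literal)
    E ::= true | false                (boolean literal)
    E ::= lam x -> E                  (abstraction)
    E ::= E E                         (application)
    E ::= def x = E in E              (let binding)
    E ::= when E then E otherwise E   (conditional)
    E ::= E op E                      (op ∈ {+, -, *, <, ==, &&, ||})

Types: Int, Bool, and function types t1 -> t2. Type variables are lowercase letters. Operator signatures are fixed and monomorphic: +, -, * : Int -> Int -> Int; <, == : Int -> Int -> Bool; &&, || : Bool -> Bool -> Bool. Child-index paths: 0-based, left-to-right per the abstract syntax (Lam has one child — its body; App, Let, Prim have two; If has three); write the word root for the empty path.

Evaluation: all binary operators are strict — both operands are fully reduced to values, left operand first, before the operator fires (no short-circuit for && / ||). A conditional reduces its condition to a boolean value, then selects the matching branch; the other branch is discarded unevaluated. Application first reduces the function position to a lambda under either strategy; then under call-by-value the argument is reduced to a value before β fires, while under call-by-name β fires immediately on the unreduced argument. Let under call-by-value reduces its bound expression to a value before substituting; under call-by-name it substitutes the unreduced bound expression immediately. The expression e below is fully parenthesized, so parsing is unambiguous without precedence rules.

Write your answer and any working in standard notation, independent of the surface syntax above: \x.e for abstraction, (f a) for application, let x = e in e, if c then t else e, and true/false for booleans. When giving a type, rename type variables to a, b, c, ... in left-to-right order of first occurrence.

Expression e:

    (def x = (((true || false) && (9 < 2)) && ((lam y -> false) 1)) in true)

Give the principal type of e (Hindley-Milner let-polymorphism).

Answer: Bool

Trace:
  unify Bool ~ Bool
  unify Bool ~ Bool
  unify Bool ~ Bool
  unify Int ~ Int
  unify Int ~ Int
  unify Bool ~ Bool
  unify Bool ~ Bool
\y._ : a -> Bool
  unify a -> Bool ~ Int -> b
  unify a ~ Int
  unify Bool ~ b
_ _ : Bool
  unify Bool ~ Bool
let x : Bool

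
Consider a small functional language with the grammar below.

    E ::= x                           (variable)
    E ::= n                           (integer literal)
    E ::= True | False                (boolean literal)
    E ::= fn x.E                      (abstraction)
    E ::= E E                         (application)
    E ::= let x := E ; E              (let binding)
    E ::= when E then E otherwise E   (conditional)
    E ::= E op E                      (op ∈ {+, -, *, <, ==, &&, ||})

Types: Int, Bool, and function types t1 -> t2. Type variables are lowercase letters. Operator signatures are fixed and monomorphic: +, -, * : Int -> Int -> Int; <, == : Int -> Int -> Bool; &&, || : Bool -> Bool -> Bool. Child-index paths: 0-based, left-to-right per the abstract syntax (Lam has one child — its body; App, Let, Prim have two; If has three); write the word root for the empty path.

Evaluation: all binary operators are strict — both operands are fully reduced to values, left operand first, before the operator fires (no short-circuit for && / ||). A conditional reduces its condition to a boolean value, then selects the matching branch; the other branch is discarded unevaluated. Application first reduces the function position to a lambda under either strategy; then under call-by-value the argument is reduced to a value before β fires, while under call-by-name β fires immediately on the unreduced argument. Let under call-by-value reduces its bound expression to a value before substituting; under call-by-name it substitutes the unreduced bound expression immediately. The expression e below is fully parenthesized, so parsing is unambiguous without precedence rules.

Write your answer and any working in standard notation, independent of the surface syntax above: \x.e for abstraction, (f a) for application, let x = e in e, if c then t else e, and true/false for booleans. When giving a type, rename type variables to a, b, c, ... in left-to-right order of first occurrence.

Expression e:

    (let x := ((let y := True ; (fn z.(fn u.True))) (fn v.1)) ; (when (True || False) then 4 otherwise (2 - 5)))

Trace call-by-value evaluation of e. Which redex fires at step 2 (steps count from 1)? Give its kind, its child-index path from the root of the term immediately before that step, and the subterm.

Trace:
step 0: (let x = ((let y = true in (\z.(\u.true))) (\v.1)) in (if (true || false) then 4 else (2 - 5)))
step 1: [let@0.0] (let x = ((\z.(\u.true)) (\v.1)) in (if (true || false) then 4 else (2 - 5)))
step 2: [beta@0] (let x = (\u.true) in (if (true || false) then 4 else (2 - 5)))

Answer: beta at 0 : ((\z.(\u.true)) (\v.1))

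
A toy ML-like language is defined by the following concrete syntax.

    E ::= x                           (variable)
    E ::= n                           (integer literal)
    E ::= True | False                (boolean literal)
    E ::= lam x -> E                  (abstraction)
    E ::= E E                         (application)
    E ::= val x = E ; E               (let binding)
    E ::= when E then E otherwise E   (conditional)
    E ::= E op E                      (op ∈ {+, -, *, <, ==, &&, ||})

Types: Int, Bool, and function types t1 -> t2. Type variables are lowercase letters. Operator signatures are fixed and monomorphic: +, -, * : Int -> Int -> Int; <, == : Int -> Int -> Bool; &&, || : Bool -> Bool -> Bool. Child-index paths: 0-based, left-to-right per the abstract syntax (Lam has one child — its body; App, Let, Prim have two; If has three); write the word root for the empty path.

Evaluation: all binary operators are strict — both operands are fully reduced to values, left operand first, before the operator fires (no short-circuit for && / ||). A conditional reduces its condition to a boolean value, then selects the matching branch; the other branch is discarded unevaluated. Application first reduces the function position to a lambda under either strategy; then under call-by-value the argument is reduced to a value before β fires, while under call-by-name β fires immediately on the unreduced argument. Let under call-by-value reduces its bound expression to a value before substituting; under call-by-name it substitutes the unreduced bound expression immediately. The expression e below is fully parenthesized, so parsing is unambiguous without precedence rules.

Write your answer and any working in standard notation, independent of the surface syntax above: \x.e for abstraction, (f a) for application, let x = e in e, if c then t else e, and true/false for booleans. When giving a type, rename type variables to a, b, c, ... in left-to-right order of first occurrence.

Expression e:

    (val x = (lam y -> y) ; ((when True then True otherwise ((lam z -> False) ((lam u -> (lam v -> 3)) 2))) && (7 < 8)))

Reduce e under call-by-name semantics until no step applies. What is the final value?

Answer: true

Working:
step 0: (let x = (\y.y) in ((if true then true else ((\z.false) ((\u.(\v.3)) 2))) && (7 < 8)))
step 1: [let@root] ((if true then true else ((\z.false) ((\u.(\v.3)) 2))) && (7 < 8))
step 2: [if@0] (true && (7 < 8))
step 3: [delta@1] (true && true)
step 4: [delta@root] true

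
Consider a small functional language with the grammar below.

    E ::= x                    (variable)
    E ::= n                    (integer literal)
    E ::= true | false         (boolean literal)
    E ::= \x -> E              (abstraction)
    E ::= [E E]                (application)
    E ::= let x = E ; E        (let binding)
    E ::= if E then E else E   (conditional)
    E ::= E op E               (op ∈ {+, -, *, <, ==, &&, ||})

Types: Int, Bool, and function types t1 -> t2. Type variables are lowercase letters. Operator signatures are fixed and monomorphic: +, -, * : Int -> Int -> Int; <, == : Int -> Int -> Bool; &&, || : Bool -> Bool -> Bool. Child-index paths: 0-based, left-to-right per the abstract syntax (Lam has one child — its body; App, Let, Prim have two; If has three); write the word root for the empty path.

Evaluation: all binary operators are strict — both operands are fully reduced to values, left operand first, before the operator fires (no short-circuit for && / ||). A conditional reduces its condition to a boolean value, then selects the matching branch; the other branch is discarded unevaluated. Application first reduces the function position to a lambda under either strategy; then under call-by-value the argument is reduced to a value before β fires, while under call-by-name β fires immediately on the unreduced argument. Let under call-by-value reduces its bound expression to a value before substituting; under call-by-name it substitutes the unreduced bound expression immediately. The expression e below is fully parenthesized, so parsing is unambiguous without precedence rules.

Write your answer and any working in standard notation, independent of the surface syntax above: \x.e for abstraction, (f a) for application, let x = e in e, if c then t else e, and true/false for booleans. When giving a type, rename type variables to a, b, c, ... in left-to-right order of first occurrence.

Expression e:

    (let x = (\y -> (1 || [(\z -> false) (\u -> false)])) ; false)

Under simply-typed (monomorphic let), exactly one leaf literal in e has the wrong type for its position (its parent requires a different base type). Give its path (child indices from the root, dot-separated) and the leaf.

Trace:
  unify Int ~ Bool
  FAIL: mismatch Int ~ Bool

Answer: 0.0.0 : 1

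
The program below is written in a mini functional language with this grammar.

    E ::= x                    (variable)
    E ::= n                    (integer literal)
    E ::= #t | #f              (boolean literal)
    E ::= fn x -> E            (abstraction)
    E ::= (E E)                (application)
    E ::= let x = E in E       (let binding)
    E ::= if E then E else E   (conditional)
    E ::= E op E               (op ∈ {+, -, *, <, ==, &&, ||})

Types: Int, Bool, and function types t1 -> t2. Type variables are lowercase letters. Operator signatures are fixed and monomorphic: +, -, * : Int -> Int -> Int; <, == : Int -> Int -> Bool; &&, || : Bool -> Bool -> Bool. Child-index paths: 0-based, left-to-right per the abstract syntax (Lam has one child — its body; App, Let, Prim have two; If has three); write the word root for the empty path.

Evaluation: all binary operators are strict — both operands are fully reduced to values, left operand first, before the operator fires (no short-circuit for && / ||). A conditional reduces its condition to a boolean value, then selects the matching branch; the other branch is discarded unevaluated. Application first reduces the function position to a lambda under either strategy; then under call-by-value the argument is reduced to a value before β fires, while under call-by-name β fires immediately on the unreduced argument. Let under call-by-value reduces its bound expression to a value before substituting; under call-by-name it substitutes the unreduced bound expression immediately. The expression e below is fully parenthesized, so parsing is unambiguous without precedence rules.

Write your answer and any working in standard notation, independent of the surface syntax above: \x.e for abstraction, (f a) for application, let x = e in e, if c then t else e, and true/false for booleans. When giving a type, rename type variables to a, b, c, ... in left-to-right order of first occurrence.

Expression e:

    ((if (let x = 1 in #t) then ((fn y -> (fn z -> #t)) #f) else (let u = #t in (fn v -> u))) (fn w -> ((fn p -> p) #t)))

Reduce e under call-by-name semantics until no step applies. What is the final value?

Answer: true

Working:
step 0: ((if (let x = 1 in true) then ((\y.(\z.true)) false) else (let u = true in (\v.u))) (\w.((\p.p) true)))
step 1: [let@0.0] ((if true then ((\y.(\z.true)) false) else (let u = true in (\v.u))) (\w.((\p.p) true)))
step 2: [if@0] (((\y.(\z.true)) false) (\w.((\p.p) true)))
step 3: [beta@0] ((\z.true) (\w.((\p.p) true)))
step 4: [beta@root] true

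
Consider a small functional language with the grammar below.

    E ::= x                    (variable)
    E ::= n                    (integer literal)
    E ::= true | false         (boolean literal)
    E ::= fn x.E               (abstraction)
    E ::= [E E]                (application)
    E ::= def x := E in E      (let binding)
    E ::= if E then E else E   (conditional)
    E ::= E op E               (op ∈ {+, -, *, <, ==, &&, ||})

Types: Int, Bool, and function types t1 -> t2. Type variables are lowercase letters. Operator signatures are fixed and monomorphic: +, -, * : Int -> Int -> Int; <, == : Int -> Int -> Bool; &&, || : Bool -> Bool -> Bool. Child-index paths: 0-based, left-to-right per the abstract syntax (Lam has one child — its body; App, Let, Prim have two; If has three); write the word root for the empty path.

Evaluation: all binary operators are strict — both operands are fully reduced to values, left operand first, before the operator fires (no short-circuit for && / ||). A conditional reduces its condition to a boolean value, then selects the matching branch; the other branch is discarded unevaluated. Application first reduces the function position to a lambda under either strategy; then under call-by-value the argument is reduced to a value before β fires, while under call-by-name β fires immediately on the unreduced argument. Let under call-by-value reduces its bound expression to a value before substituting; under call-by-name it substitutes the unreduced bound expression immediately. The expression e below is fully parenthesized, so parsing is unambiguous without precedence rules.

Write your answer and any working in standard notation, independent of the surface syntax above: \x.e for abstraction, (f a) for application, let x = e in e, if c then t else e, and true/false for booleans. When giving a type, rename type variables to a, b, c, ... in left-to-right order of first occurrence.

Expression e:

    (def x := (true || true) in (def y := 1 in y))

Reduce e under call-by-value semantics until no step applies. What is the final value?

Working:
step 0: (let x = (true || true) in (let y = 1 in y))
step 1: [delta@0] (let x = true in (let y = 1 in y))
step 2: [let@root] (let y = 1 in y)
step 3: [let@root] 1

Answer: 1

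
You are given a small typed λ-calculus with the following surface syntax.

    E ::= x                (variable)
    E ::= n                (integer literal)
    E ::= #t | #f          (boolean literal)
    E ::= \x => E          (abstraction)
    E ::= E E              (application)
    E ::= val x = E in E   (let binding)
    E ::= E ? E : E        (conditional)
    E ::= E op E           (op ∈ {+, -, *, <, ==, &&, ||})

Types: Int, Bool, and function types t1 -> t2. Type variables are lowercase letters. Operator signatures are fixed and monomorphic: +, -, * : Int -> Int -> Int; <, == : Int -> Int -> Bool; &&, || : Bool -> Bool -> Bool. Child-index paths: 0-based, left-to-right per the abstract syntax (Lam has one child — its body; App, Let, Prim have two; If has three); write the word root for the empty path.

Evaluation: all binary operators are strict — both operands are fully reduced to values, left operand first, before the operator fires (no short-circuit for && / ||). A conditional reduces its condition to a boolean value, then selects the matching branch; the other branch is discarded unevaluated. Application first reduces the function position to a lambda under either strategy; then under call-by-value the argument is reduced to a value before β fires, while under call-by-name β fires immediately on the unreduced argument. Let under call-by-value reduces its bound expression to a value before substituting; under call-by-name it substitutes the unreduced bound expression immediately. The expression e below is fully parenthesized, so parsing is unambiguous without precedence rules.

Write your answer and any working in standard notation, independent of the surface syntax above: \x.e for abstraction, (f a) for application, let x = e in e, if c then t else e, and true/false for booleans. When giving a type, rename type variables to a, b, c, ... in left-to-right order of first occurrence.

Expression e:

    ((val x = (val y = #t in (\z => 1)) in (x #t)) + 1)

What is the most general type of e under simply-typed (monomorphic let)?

Answer: Int

Trace:
let y : Bool
\z._ : a -> Int
let x : a -> Int
x : a -> Int
  unify a -> Int ~ Bool -> b
  unify a ~ Bool
  unify Int ~ b
_ _ : Int
  unify Int ~ Int
  unify Int ~ Int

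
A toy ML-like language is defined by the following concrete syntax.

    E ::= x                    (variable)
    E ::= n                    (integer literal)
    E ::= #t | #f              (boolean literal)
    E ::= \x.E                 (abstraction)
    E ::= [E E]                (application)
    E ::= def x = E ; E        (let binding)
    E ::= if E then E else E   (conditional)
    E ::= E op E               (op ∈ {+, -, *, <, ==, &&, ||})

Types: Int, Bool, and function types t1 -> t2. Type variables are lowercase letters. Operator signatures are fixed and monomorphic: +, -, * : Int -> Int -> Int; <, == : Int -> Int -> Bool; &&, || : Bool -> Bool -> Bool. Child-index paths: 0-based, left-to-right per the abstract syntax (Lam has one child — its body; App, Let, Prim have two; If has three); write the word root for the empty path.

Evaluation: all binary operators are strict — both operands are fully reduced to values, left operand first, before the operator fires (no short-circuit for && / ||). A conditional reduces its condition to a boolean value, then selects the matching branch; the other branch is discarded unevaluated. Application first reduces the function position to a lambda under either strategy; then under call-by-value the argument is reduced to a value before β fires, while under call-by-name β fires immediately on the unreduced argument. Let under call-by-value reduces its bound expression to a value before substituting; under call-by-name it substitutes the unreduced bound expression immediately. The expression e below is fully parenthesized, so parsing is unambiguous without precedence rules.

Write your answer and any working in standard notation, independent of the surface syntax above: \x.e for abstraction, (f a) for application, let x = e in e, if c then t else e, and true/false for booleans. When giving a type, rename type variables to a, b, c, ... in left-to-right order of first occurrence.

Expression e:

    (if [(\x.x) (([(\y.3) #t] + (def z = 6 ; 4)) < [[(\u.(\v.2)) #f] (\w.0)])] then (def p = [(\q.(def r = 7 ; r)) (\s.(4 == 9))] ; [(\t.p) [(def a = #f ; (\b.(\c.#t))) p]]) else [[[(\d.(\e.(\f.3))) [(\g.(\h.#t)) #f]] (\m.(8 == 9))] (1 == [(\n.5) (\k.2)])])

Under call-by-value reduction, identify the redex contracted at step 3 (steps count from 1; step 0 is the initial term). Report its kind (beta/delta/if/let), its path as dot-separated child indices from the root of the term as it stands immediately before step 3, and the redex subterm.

Answer: delta at 0.1.0 : (3 + 4)

Working:
step 0: (if ((\x.x) ((((\y.3) true) + (let z = 6 in 4)) < (((\u.(\v.2)) false) (\w.0)))) then (let p = ((\q.(let r = 7 in r)) (\s.(4 == 9))) in ((\t.p) ((let a = false in (\b.(\c.true))) p))) else ((((\d.(\e.(\f.3))) ((\g.(\h.true)) false)) (\m.(8 == 9))) (1 == ((\n.5) (\k.2)))))
step 1: [beta@0.1.0.0] (if ((\x.x) ((3 + (let z = 6 in 4)) < (((\u.(\v.2)) false) (\w.0)))) then (let p = ((\q.(let r = 7 in r)) (\s.(4 == 9))) in ((\t.p) ((let a = false in (\b.(\c.true))) p))) else ((((\d.(\e.(\f.3))) ((\g.(\h.true)) false)) (\m.(8 == 9))) (1 == ((\n.5) (\k.2)))))
step 2: [let@0.1.0.1] (if ((\x.x) ((3 + 4) < (((\u.(\v.2)) false) (\w.0)))) then (let p = ((\q.(let r = 7 in r)) (\s.(4 == 9))) in ((\t.p) ((let a = false in (\b.(\c.true))) p))) else ((((\d.(\e.(\f.3))) ((\g.(\h.true)) false)) (\m.(8 == 9))) (1 == ((\n.5) (\k.2)))))
step 3: [delta@0.1.0] (if ((\x.x) (7 < (((\u.(\v.2)) false) (\w.0)))) then (let p = ((\q.(let r = 7 in r)) (\s.(4 == 9))) in ((\t.p) ((let a = false in (\b.(\c.true))) p))) else ((((\d.(\e.(\f.3))) ((\g.(\h.true)) false)) (\m.(8 == 9))) (1 == ((\n.5) (\k.2)))))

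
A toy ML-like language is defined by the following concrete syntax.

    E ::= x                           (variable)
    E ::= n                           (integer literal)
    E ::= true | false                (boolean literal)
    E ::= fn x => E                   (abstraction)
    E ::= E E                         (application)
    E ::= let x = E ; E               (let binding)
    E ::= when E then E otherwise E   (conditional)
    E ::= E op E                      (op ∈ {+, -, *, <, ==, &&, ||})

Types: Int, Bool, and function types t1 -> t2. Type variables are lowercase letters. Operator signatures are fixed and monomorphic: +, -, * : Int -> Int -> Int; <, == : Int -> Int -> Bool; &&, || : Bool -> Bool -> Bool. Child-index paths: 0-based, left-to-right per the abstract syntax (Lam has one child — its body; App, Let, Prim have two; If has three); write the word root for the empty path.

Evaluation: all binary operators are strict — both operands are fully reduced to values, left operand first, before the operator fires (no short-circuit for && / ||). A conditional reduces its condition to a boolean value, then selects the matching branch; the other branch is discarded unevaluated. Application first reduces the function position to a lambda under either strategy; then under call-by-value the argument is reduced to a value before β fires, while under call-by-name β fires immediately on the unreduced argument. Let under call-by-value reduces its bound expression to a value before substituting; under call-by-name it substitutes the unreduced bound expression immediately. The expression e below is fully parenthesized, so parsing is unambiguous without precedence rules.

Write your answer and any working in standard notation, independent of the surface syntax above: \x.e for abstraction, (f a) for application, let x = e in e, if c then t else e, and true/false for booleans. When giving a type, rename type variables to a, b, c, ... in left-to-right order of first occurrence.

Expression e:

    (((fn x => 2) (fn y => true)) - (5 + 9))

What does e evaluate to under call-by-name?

Trace:
step 0: (((\x.2) (\y.true)) - (5 + 9))
step 1: [beta@0] (2 - (5 + 9))
step 2: [delta@1] (2 - 14)
step 3: [delta@root] -12

Answer: -12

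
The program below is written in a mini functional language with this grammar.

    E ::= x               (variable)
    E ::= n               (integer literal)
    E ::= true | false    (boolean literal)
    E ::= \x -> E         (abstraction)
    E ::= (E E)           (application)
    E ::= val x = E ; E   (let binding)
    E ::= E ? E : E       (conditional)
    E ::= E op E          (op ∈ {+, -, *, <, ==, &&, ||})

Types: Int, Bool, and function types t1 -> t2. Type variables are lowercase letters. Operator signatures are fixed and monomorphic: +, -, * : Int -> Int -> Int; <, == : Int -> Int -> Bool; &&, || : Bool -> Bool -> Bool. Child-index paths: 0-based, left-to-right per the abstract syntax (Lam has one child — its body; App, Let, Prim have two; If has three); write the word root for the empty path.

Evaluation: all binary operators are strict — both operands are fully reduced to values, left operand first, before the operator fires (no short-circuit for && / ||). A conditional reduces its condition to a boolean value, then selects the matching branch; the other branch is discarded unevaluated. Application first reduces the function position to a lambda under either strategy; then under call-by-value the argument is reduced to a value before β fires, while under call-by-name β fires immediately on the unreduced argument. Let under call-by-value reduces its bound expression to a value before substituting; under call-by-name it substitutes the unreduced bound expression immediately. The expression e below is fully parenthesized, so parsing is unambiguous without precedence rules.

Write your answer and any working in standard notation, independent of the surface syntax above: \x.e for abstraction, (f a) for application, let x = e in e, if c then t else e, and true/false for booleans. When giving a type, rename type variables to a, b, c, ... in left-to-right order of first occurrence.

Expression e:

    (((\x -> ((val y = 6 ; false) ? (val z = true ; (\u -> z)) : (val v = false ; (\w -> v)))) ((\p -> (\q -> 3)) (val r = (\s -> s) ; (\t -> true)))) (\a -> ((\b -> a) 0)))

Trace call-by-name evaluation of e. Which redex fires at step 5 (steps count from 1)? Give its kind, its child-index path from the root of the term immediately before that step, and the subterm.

Working:
step 0: (((\x.(if (let y = 6 in false) then (let z = true in (\u.z)) else (let v = false in (\w.v)))) ((\p.(\q.3)) (let r = (\s.s) in (\t.true)))) (\a.((\b.a) 0)))
step 1: [beta@0] ((if (let y = 6 in false) then (let z = true in (\u.z)) else (let v = false in (\w.v))) (\a.((\b.a) 0)))
step 2: [let@0.0] ((if false then (let z = true in (\u.z)) else (let v = false in (\w.v))) (\a.((\b.a) 0)))
step 3: [if@0] ((let v = false in (\w.v)) (\a.((\b.a) 0)))
step 4: [let@0] ((\w.false) (\a.((\b.a) 0)))
step 5: [beta@root] false

Answer: beta at root : ((\w.false) (\a.((\b.a) 0)))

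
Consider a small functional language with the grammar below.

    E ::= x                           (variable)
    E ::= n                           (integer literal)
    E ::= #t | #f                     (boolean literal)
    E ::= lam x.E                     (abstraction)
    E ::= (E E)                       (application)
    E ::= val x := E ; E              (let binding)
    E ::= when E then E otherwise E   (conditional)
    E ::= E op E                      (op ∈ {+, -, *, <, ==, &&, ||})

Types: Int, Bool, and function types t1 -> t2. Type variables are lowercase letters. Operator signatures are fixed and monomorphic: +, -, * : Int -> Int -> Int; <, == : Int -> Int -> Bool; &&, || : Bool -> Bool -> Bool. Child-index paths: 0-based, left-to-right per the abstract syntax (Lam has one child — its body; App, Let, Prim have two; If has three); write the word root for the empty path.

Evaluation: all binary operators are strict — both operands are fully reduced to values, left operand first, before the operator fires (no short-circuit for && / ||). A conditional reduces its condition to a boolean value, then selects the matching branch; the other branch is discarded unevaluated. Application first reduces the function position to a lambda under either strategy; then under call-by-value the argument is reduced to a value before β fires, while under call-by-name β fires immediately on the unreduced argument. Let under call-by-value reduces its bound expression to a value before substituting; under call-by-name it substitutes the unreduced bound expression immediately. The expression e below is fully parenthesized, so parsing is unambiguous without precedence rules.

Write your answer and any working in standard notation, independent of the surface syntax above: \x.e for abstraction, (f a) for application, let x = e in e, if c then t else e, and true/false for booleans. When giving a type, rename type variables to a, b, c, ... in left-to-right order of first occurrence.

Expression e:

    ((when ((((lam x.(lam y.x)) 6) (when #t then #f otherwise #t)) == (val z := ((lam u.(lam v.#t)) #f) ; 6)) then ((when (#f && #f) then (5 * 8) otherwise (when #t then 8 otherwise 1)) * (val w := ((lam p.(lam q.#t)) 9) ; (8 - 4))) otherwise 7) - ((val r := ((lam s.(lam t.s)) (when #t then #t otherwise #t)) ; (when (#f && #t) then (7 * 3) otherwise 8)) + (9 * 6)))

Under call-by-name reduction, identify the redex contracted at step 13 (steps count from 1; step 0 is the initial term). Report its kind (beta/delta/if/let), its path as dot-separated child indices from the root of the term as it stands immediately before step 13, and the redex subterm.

Working:
step 0: ((if ((((\x.(\y.x)) 6) (if true then false else true)) == (let z = ((\u.(\v.true)) false) in 6)) then ((if (false && false) then (5 * 8) else (if true then 8 else 1)) * (let w = ((\p.(\q.true)) 9) in (8 - 4))) else 7) - ((let r = ((\s.(\t.s)) (if true then true else true)) in (if (false && true) then (7 * 3) else 8)) + (9 * 6)))
step 1: [beta@0.0.0.0] ((if (((\y.6) (if true then false else true)) == (let z = ((\u.(\v.true)) false) in 6)) then ((if (false && false) then (5 * 8) else (if true then 8 else 1)) * (let w = ((\p.(\q.true)) 9) in (8 - 4))) else 7) - ((let r = ((\s.(\t.s)) (if true then true else true)) in (if (false && true) then (7 * 3) else 8)) + (9 * 6)))
step 2: [beta@0.0.0] ((if (6 == (let z = ((\u.(\v.true)) false) in 6)) then ((if (false && false) then (5 * 8) else (if true then 8 else 1)) * (let w = ((\p.(\q.true)) 9) in (8 - 4))) else 7) - ((let r = ((\s.(\t.s)) (if true then true else true)) in (if (false && true) then (7 * 3) else 8)) + (9 * 6)))
step 3: [let@0.0.1] ((if (6 == 6) then ((if (false && false) then (5 * 8) else (if true then 8 else 1)) * (let w = ((\p.(\q.true)) 9) in (8 - 4))) else 7) - ((let r = ((\s.(\t.s)) (if true then true else true)) in (if (false && true) then (7 * 3) else 8)) + (9 * 6)))
step 4: [delta@0.0] ((if true then ((if (false && false) then (5 * 8) else (if true then 8 else 1)) * (let w = ((\p.(\q.true)) 9) in (8 - 4))) else 7) - ((let r = ((\s.(\t.s)) (if true then true else true)) in (if (false && true) then (7 * 3) else 8)) + (9 * 6)))
step 5: [if@0] (((if (false && false) then (5 * 8) else (if true then 8 else 1)) * (let w = ((\p.(\q.true)) 9) in (8 - 4))) - ((let r = ((\s.(\t.s)) (if true then true else true)) in (if (false && true) then (7 * 3) else 8)) + (9 * 6)))
step 6: [delta@0.0.0] (((if false then (5 * 8) else (if true then 8 else 1)) * (let w = ((\p.(\q.true)) 9) in (8 - 4))) - ((let r = ((\s.(\t.s)) (if true then true else true)) in (if (false && true) then (7 * 3) else 8)) + (9 * 6)))
step 7: [if@0.0] (((if true then 8 else 1) * (let w = ((\p.(\q.true)) 9) in (8 - 4))) - ((let r = ((\s.(\t.s)) (if true then true else true)) in (if (false && true) then (7 * 3) else 8)) + (9 * 6)))
step 8: [if@0.0] ((8 * (let w = ((\p.(\q.true)) 9) in (8 - 4))) - ((let r = ((\s.(\t.s)) (if true then true else true)) in (if (false && true) then (7 * 3) else 8)) + (9 * 6)))
step 9: [let@0.1] ((8 * (8 - 4)) - ((let r = ((\s.(\t.s)) (if true then true else true)) in (if (false && true) then (7 * 3) else 8)) + (9 * 6)))
step 10: [delta@0.1] ((8 * 4) - ((let r = ((\s.(\t.s)) (if true then true else true)) in (if (false && true) then (7 * 3) else 8)) + (9 * 6)))
step 11: [delta@0] (32 - ((let r = ((\s.(\t.s)) (if true then true else true)) in (if (false && true) then (7 * 3) else 8)) + (9 * 6)))
step 12: [let@1.0] (32 - ((if (false && true) then (7 * 3) else 8) + (9 * 6)))
step 13: [delta@1.0.0] (32 - ((if false then (7 * 3) else 8) + (9 * 6)))

Answer: delta at 1.0.0 : (false && true)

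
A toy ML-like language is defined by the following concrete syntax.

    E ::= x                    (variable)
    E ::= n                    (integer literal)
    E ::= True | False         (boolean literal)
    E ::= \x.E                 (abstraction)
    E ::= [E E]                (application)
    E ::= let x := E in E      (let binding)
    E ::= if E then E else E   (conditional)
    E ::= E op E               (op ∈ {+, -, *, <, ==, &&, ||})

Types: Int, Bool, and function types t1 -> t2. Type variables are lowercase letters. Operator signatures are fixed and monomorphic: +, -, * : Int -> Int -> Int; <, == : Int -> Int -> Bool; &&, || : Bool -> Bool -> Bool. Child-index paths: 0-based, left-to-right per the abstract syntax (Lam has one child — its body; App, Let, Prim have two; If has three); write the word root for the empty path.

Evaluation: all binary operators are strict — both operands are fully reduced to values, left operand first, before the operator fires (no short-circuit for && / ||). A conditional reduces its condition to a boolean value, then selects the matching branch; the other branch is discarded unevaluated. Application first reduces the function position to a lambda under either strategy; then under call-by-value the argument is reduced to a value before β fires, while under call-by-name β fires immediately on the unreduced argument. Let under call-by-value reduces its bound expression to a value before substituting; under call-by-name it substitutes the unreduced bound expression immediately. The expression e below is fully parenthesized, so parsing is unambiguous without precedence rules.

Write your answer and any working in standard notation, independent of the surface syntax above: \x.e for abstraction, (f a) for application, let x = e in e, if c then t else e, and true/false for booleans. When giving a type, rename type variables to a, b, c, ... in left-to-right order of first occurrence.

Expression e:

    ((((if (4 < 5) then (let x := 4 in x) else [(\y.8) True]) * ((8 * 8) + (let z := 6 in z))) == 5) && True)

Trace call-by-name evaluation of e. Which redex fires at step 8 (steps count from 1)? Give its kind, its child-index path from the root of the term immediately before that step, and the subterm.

Trace:
step 0: ((((if (4 < 5) then (let x = 4 in x) else ((\y.8) true)) * ((8 * 8) + (let z = 6 in z))) == 5) && true)
step 1: [delta@0.0.0.0] ((((if true then (let x = 4 in x) else ((\y.8) true)) * ((8 * 8) + (let z = 6 in z))) == 5) && true)
step 2: [if@0.0.0] ((((let x = 4 in x) * ((8 * 8) + (let z = 6 in z))) == 5) && true)
step 3: [let@0.0.0] (((4 * ((8 * 8) + (let z = 6 in z))) == 5) && true)
step 4: [delta@0.0.1.0] (((4 * (64 + (let z = 6 in z))) == 5) && true)
step 5: [let@0.0.1.1] (((4 * (64 + 6)) == 5) && true)
step 6: [delta@0.0.1] (((4 * 70) == 5) && true)
step 7: [delta@0.0] ((280 == 5) && true)
step 8: [delta@0] (false && true)

Answer: delta at 0 : (280 == 5)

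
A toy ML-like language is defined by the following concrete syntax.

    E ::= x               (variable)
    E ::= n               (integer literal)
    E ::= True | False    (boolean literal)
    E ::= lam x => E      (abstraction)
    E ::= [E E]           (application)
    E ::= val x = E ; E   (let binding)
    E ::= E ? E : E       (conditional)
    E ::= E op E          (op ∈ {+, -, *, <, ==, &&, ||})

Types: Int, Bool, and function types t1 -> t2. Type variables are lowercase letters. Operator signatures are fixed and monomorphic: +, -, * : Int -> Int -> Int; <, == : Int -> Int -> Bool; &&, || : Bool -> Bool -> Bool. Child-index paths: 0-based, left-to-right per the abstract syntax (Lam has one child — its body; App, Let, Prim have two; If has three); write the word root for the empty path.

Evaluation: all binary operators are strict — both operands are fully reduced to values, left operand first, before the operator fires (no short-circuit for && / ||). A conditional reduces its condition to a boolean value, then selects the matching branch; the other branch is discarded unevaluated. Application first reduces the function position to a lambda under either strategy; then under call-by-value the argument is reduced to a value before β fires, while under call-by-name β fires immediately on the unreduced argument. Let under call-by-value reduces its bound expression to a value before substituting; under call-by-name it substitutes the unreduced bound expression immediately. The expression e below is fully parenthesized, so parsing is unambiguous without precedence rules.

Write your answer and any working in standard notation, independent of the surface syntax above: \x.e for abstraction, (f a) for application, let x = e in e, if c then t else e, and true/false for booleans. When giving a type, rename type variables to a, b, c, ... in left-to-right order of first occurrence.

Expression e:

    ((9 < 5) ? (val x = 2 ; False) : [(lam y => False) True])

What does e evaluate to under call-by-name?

Trace:
step 0: (if (9 < 5) then (let x = 2 in false) else ((\y.false) true))
step 1: [delta@0] (if false then (let x = 2 in false) else ((\y.false) true))
step 2: [if@root] ((\y.false) true)
step 3: [beta@root] false

Answer: false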